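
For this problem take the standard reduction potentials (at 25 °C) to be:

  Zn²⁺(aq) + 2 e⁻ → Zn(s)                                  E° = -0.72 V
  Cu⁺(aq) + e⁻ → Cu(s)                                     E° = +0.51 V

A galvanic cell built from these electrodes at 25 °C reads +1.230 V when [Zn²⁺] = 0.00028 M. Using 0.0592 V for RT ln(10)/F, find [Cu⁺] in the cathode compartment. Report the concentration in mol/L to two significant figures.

Cu⁺/Cu is the cathode, Zn²⁺/Zn the anode: E°cell = +1.23 V, n = 2.
Overall reaction: 2 Cu⁺(aq) + Zn(s) → 2 Cu(s) + Zn²⁺(aq); Q = [Zn²⁺]^1/[Cu⁺]^2.
From E = E° − (0.0592/n) log Q: log Q = (E° − E)·n/0.0592 = (+1.23 − (+1.230))·2/0.0592 = 0.0000.
So 2·log[Cu⁺] = 1·log(0.00028) − log Q = -3.5528 − (0.0000) = -3.5528; log[Cu⁺] = -3.5528 / 2 = -1.7764; [Cu⁺] = 10^(-1.7764) ≈ 0.017 M.

0.017 M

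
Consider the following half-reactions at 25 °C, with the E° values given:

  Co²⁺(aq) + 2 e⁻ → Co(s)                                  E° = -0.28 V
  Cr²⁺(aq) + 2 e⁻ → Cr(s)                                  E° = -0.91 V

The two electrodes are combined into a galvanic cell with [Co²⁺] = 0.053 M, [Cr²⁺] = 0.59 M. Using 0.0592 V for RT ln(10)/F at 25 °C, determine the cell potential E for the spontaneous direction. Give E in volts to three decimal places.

Co²⁺/Co is the cathode (higher E°), Cr²⁺/Cr the anode: E°cell = -0.28 − (-0.91) = +0.63 V, n = 2.
Overall: Co²⁺(aq) + Cr(s) → Co(s) + Cr²⁺(aq)
Q = [Cr²⁺] / ([Co²⁺]); log Q = 1.047.
E = E° − (0.0592/n) log Q = +0.63 − (0.0592/2)(1.047) = +0.599 V.

+0.599 V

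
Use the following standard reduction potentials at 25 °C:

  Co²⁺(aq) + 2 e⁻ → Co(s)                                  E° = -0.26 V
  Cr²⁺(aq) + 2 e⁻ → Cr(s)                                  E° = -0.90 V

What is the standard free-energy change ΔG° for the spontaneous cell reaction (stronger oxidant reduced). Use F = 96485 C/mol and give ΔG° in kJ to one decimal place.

Co²⁺/Co (E° = -0.26 V) is the cathode; Cr²⁺/Cr (E° = -0.90 V) is the anode, so E°cell = +0.64 V.
Balancing electrons gives n = 2 (lcm of 2 and 2).
ΔG° = −nFE° = −(2)(96485)(+0.64) = -123,501 J = -123.5 kJ.

-123.5 kJ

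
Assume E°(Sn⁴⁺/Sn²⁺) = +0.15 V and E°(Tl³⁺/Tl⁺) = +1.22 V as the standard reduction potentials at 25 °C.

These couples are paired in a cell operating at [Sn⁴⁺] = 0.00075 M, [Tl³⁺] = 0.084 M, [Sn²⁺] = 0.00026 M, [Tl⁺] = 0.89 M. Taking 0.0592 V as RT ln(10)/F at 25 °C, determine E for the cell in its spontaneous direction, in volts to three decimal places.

Tl³⁺/Tl⁺ is the cathode (higher E°), Sn⁴⁺/Sn²⁺ the anode: E°cell = +1.22 − (+0.15) = +1.07 V, n = 2.
Overall: Tl³⁺(aq) + Sn²⁺(aq) → Tl⁺(aq) + Sn⁴⁺(aq)
Q = [Tl⁺]·[Sn⁴⁺] / ([Tl³⁺]·[Sn²⁺]); log Q = 1.485.
E = E° − (0.0592/n) log Q = +1.07 − (0.0592/2)(1.485) = +1.026 V.

+1.026 V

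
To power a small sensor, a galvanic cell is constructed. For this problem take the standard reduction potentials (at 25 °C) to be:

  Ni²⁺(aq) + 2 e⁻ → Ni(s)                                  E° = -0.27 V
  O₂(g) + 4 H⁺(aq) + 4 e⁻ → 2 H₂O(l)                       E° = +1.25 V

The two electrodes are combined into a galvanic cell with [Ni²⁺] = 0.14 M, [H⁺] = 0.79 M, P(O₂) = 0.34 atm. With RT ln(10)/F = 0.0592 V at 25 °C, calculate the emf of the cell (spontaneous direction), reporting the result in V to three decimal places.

+1.532 V

O₂/H₂O is the cathode (higher E°), Ni²⁺/Ni the anode: E°cell = +1.25 − (-0.27) = +1.52 V, n = 4.
Overall: O₂(g) + 4 H⁺(aq) + 2 Ni(s) → 2 H₂O(l) + 2 Ni²⁺(aq)
Q = [Ni²⁺]^2 / (P(O₂)·[H⁺]^4); log Q = -0.830.
E = E° − (0.0592/n) log Q = +1.52 − (0.0592/4)(-0.830) = +1.532 V.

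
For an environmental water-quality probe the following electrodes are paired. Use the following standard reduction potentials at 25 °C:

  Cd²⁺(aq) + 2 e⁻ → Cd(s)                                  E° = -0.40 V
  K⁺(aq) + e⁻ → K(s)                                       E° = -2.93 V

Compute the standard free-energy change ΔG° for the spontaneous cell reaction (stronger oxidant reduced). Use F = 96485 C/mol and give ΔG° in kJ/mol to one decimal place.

-488.2 kJ/mol

Cd²⁺/Cd (E° = -0.40 V) is the cathode; K⁺/K (E° = -2.93 V) is the anode, so E°cell = +2.53 V.
Balancing electrons gives n = 2 (lcm of 2 and 1).
ΔG° = −nFE° = −(2)(96485)(+2.53) = -488,214 J = -488.2 kJ/mol.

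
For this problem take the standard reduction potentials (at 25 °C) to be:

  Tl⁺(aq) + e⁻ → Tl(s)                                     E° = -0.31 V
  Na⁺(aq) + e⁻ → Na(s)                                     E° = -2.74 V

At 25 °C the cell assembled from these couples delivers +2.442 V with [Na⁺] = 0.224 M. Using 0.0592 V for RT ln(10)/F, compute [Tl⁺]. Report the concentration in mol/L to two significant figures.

Tl⁺/Tl is the cathode, Na⁺/Na the anode: E°cell = +2.43 V, n = 1.
Overall reaction: Tl⁺(aq) + Na(s) → Tl(s) + Na⁺(aq); Q = [Na⁺]^1/[Tl⁺]^1.
From E = E° − (0.0592/n) log Q: log Q = (E° − E)·n/0.0592 = (+2.43 − (+2.442))·1/0.0592 = -0.2027.
So 1·log[Tl⁺] = 1·log(0.224) − log Q = -0.6498 − (-0.2027) = -0.4471; [Tl⁺] = 10^(-0.4471) ≈ 0.36 M.

0.36 M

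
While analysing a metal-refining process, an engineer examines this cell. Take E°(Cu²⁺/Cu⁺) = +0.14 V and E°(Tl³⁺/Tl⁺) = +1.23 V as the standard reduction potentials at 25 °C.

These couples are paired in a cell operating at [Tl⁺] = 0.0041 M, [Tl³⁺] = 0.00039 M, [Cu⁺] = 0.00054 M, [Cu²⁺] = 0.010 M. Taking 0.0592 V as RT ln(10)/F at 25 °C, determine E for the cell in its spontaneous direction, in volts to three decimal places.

+0.985 V

Tl³⁺/Tl⁺ is the cathode (higher E°), Cu²⁺/Cu⁺ the anode: E°cell = +1.23 − (+0.14) = +1.09 V, n = 2.
Overall: Tl³⁺(aq) + 2 Cu⁺(aq) → Tl⁺(aq) + 2 Cu²⁺(aq)
Q = [Tl⁺]·[Cu²⁺]^2 / ([Tl³⁺]·[Cu⁺]^2); log Q = 3.557.
E = E° − (0.0592/n) log Q = +1.09 − (0.0592/2)(3.557) = +0.985 V.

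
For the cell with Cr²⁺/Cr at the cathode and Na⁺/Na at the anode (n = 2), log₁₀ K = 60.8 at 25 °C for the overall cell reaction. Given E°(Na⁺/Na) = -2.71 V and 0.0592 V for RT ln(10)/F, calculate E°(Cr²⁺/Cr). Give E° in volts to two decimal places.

E°cell = (0.0592/n)·log K = (0.0592/2)(60.8) = +1.800 V.
Since Cr²⁺/Cr is the cathode and Na⁺/Na the anode, E°cell = E°(Cr²⁺/Cr) − E°(Na⁺/Na).
So E°(Cr²⁺/Cr) = E°cell + E°(Na⁺/Na) = +1.800 + (-2.71) = -0.91 V.

-0.91 V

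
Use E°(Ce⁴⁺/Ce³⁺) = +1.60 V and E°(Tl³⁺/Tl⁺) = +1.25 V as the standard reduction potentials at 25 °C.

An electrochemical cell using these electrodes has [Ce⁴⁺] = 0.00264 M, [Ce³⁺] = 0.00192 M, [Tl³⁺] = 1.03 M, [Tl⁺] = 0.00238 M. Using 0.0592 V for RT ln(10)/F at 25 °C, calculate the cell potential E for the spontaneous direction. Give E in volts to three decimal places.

+0.280 V

Ce⁴⁺/Ce³⁺ is the cathode (higher E°), Tl³⁺/Tl⁺ the anode: E°cell = +1.60 − (+1.25) = +0.35 V, n = 2.
Overall: 2 Ce⁴⁺(aq) + Tl⁺(aq) → 2 Ce³⁺(aq) + Tl³⁺(aq)
Q = [Ce³⁺]^2·[Tl³⁺] / ([Ce⁴⁺]^2·[Tl⁺]); log Q = 2.360.
E = E° − (0.0592/n) log Q = +0.35 − (0.0592/2)(2.360) = +0.280 V.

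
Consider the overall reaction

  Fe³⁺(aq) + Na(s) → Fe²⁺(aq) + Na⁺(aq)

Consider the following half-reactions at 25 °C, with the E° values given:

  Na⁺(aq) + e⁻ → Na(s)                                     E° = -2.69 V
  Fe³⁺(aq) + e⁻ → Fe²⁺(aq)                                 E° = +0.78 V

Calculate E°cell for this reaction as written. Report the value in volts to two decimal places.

+3.47 V

The Fe³⁺/Fe²⁺ couple has the higher reduction potential, so it is the cathode; Na⁺/Na is oxidised at the anode.
E°cell = E°(cathode) − E°(anode) = (+0.78) − (-2.69) = +3.47 V.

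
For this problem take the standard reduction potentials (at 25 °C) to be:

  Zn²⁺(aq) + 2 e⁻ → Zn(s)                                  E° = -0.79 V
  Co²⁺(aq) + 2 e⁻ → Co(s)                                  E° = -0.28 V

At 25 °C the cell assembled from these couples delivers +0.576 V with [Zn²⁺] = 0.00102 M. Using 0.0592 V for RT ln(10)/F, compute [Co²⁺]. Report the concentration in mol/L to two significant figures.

Co²⁺/Co is the cathode, Zn²⁺/Zn the anode: E°cell = +0.51 V, n = 2.
Overall reaction: Co²⁺(aq) + Zn(s) → Co(s) + Zn²⁺(aq); Q = [Zn²⁺]^1/[Co²⁺]^1.
From E = E° − (0.0592/n) log Q: log Q = (E° − E)·n/0.0592 = (+0.51 − (+0.576))·2/0.0592 = -2.2297.
So 1·log[Co²⁺] = 1·log(0.00102) − log Q = -2.9914 − (-2.2297) = -0.7617; [Co²⁺] = 10^(-0.7617) ≈ 0.17 M.

0.17 M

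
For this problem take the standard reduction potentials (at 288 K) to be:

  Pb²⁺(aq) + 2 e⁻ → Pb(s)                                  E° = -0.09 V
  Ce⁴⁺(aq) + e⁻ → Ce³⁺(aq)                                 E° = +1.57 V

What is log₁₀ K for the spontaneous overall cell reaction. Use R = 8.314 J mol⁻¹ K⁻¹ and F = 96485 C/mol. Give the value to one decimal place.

Cathode: Ce⁴⁺/Ce³⁺; anode: Pb²⁺/Pb. E°cell = (+1.57) − (-0.09) = +1.66 V, with n = 2.
ΔG° = −nFE° = −RT ln K, so ln K = nFE°/(RT) = (2)(96485)(+1.66) / ((8.314)(288)) = 133.781.
log₁₀ K = 133.781 / ln 10 = 58.1.

58.1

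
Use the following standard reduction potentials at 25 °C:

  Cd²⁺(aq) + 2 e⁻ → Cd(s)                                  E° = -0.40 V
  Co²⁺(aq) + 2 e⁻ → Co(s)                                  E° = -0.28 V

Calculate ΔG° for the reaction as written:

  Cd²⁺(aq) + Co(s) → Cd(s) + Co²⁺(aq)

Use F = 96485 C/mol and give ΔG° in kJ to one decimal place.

As written, Cd²⁺/Cd is reduced (cathode) and Co²⁺/Co is oxidised (anode), so E°cell = (-0.40) − (-0.28) = -0.12 V.
Balancing electrons gives n = 2.
ΔG° = −nFE° = −(2)(96485)(-0.12) = 23,156 J = +23.2 kJ.

+23.2 kJ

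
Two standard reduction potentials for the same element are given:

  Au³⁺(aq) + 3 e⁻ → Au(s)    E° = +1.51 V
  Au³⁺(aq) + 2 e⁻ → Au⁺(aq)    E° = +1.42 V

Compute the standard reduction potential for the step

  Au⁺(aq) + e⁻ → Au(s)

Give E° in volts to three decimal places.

Sequential free energies add, so n₃E°₃ = n₁E°₁ + n₂E°₂.
With n₃ = 3, and the known step contributing 2×(+1.42) V, the unknown satisfies 1·E° = 3×(+1.51) − 2×(+1.42) = +1.690.
E° = +1.690 / 1 = +1.690 V.

+1.690 V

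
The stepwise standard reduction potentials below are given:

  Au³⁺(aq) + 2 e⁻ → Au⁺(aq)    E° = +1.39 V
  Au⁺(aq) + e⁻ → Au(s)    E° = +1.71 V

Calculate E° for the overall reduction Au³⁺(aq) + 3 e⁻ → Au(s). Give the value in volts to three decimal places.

+1.497 V

Since ΔG° = −nFE° is additive over sequential reductions, n₃E°₃ = n₁E°₁ + n₂E°₂.
E°₃ = (2×+1.39 + 1×+1.71) / 3 = (+4.490) / 3 = +1.497 V.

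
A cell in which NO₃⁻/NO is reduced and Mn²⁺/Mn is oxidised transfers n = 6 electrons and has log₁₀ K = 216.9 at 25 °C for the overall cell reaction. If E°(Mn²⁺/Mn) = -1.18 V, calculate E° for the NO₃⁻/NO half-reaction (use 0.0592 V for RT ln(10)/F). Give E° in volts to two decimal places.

+0.96 V

E°cell = (0.0592/n)·log K = (0.0592/6)(216.9) = +2.140 V.
Since NO₃⁻/NO is the cathode and Mn²⁺/Mn the anode, E°cell = E°(NO₃⁻/NO) − E°(Mn²⁺/Mn).
So E°(NO₃⁻/NO) = E°cell + E°(Mn²⁺/Mn) = +2.140 + (-1.18) = +0.96 V.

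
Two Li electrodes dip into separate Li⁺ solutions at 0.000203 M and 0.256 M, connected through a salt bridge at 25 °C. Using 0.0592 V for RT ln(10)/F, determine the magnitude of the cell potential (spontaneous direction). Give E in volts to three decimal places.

+0.184 V

For a concentration cell E°cell = 0. The 0.256 M side is the cathode (reduction is favoured where [Li⁺] is higher).
With n = 1, E = −(0.0592/1) log([Li⁺]ₐₙ/[Li⁺]꜀ₐₜ) = −(0.0592/1) log(0.000203/0.256) = −(0.0592/1)(-3.101) = +0.184 V.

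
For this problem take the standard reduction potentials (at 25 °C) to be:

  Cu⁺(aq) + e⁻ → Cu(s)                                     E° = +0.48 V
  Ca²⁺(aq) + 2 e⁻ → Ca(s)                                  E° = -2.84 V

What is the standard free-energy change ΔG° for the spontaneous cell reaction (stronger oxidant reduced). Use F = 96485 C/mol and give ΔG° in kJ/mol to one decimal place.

-640.7 kJ/mol

Cu⁺/Cu (E° = +0.48 V) is the cathode; Ca²⁺/Ca (E° = -2.84 V) is the anode, so E°cell = +3.32 V.
Balancing electrons gives n = 2 (lcm of 1 and 2).
ΔG° = −nFE° = −(2)(96485)(+3.32) = -640,660 J = -640.7 kJ/mol.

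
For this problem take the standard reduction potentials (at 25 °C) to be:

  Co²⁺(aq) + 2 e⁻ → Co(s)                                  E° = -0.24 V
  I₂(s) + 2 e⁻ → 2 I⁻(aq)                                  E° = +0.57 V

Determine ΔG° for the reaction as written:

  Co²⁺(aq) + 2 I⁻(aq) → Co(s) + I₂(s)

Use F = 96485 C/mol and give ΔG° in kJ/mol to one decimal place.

As written, Co²⁺/Co is reduced (cathode) and I₂/I⁻ is oxidised (anode), so E°cell = (-0.24) − (+0.57) = -0.81 V.
Balancing electrons gives n = 2.
ΔG° = −nFE° = −(2)(96485)(-0.81) = 156,306 J = +156.3 kJ/mol.

+156.3 kJ/mol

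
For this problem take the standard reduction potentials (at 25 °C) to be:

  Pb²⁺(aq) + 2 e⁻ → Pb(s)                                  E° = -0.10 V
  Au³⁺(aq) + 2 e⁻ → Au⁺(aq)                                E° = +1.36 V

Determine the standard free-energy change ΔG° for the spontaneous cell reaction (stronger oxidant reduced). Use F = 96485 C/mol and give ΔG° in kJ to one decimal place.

-281.7 kJ

Au³⁺/Au⁺ (E° = +1.36 V) is the cathode; Pb²⁺/Pb (E° = -0.10 V) is the anode, so E°cell = +1.46 V.
Balancing electrons gives n = 2 (lcm of 2 and 2).
ΔG° = −nFE° = −(2)(96485)(+1.46) = -281,736 J = -281.7 kJ.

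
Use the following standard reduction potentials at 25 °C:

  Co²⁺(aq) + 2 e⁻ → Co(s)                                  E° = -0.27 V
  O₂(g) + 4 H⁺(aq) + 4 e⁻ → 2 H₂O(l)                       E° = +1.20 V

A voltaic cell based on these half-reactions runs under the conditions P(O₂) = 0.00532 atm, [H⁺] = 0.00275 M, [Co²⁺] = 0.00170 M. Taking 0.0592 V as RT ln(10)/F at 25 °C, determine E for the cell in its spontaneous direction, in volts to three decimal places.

O₂/H₂O is the cathode (higher E°), Co²⁺/Co the anode: E°cell = +1.20 − (-0.27) = +1.47 V, n = 4.
Overall: O₂(g) + 4 H⁺(aq) + 2 Co(s) → 2 H₂O(l) + 2 Co²⁺(aq)
Q = [Co²⁺]^2 / (P(O₂)·[H⁺]^4); log Q = 6.978.
E = E° − (0.0592/n) log Q = +1.47 − (0.0592/4)(6.978) = +1.367 V.

+1.367 V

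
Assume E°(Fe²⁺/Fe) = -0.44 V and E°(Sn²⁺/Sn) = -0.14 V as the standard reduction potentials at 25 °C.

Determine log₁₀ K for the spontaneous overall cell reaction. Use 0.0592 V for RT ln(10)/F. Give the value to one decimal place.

10.1

Cathode: Sn²⁺/Sn; anode: Fe²⁺/Fe. E°cell = +0.30 V, n = 2.
log K = nE°cell / 0.0592 = (2)(+0.30) / 0.0592 = 10.1.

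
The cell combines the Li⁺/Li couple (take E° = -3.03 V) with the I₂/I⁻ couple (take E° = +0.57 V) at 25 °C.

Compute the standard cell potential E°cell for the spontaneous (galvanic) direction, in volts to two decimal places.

The I₂/I⁻ couple has the higher reduction potential, so it is the cathode; Li⁺/Li is oxidised at the anode.
E°cell = E°(cathode) − E°(anode) = (+0.57) − (-3.03) = +3.60 V.

+3.60 V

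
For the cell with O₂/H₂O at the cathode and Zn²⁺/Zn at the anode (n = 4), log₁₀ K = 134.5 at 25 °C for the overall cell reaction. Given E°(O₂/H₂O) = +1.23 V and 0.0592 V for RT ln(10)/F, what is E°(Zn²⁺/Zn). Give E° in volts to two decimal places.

-0.76 V

E°cell = (0.0592/n)·log K = (0.0592/4)(134.5) = +1.991 V.
Since O₂/H₂O is the cathode and Zn²⁺/Zn the anode, E°cell = E°(O₂/H₂O) − E°(Zn²⁺/Zn).
So E°(Zn²⁺/Zn) = E°(O₂/H₂O) − E°cell = (+1.23) − (+1.991) = -0.76 V.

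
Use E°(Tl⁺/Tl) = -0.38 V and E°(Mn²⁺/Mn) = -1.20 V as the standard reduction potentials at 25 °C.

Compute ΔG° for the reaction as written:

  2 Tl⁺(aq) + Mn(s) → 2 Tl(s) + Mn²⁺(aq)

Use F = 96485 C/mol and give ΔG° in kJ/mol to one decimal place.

-158.2 kJ/mol

As written, Tl⁺/Tl is reduced (cathode) and Mn²⁺/Mn is oxidised (anode), so E°cell = (-0.38) − (-1.20) = +0.82 V.
Balancing electrons gives n = 2.
ΔG° = −nFE° = −(2)(96485)(+0.82) = -158,235 J = -158.2 kJ/mol.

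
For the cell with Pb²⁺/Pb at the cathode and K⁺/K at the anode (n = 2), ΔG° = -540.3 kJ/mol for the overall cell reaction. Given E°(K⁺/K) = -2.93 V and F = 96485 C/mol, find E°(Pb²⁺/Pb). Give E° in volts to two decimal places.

-0.13 V

E°cell = −ΔG°/(nF) = −(-540.3×10³)/((2)(96485)) = +2.800 V.
Since Pb²⁺/Pb is the cathode and K⁺/K the anode, E°cell = E°(Pb²⁺/Pb) − E°(K⁺/K).
So E°(Pb²⁺/Pb) = E°cell + E°(K⁺/K) = +2.800 + (-2.93) = -0.13 V.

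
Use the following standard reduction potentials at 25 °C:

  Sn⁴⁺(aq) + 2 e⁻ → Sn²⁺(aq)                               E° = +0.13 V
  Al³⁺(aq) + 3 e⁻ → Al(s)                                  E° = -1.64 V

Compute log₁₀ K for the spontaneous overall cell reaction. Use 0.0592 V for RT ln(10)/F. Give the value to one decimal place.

Cathode: Sn⁴⁺/Sn²⁺; anode: Al³⁺/Al. E°cell = +1.77 V, n = 6.
log K = nE°cell / 0.0592 = (6)(+1.77) / 0.0592 = 179.4.

179.4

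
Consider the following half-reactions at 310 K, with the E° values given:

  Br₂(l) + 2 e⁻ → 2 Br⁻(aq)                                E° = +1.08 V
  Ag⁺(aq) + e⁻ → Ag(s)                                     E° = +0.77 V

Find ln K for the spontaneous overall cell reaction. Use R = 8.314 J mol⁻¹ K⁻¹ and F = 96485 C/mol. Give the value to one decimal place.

Cathode: Br₂/Br⁻; anode: Ag⁺/Ag. E°cell = (+1.08) − (+0.77) = +0.31 V, with n = 2.
ΔG° = −nFE° = −RT ln K, so ln K = nFE°/(RT) = (2)(96485)(+0.31) / ((8.314)(310)) = 23.210.

23.2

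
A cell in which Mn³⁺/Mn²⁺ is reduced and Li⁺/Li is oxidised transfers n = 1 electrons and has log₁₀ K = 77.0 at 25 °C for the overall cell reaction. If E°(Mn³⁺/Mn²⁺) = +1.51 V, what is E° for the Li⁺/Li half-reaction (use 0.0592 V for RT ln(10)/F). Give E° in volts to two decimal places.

E°cell = (0.0592/n)·log K = (0.0592/1)(77.0) = +4.558 V.
Since Mn³⁺/Mn²⁺ is the cathode and Li⁺/Li the anode, E°cell = E°(Mn³⁺/Mn²⁺) − E°(Li⁺/Li).
So E°(Li⁺/Li) = E°(Mn³⁺/Mn²⁺) − E°cell = (+1.51) − (+4.558) = -3.05 V.

-3.05 V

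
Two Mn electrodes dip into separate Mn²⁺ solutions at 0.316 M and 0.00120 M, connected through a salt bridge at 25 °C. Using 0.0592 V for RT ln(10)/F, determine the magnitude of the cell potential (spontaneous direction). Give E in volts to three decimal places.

+0.072 V

For a concentration cell E°cell = 0. The 0.316 M side is the cathode (reduction is favoured where [Mn²⁺] is higher).
With n = 2, E = −(0.0592/2) log([Mn²⁺]ₐₙ/[Mn²⁺]꜀ₐₜ) = −(0.0592/2) log(0.0012/0.316) = −(0.0592/2)(-2.421) = +0.072 V.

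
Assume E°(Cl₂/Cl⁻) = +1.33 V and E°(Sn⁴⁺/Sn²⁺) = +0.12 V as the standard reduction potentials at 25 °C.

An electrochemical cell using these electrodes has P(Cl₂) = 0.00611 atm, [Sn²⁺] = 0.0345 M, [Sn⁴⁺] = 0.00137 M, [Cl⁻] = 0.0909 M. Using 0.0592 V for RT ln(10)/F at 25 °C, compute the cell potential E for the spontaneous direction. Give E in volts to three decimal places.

Cl₂/Cl⁻ is the cathode (higher E°), Sn⁴⁺/Sn²⁺ the anode: E°cell = +1.33 − (+0.12) = +1.21 V, n = 2.
Overall: Cl₂(g) + Sn²⁺(aq) → 2 Cl⁻(aq) + Sn⁴⁺(aq)
Q = [Cl⁻]^2·[Sn⁴⁺] / (P(Cl₂)·[Sn²⁺]); log Q = -1.270.
E = E° − (0.0592/n) log Q = +1.21 − (0.0592/2)(-1.270) = +1.248 V.

+1.248 V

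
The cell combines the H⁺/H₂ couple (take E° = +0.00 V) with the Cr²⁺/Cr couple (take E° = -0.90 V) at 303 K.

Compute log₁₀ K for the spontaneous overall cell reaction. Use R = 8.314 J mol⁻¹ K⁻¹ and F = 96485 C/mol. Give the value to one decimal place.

29.9

Cathode: H⁺/H₂; anode: Cr²⁺/Cr. E°cell = (+0.00) − (-0.90) = +0.90 V, with n = 2.
ΔG° = −nFE° = −RT ln K, so ln K = nFE°/(RT) = (2)(96485)(+0.90) / ((8.314)(303)) = 68.941.
log₁₀ K = 68.941 / ln 10 = 29.9.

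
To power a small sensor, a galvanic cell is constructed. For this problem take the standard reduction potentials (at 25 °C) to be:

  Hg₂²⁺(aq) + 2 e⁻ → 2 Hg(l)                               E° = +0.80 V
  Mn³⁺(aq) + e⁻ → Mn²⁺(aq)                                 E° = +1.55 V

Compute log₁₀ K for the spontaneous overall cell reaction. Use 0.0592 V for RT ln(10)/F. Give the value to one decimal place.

Cathode: Mn³⁺/Mn²⁺; anode: Hg₂²⁺/Hg. E°cell = +0.75 V, n = 2.
log K = nE°cell / 0.0592 = (2)(+0.75) / 0.0592 = 25.3.

25.3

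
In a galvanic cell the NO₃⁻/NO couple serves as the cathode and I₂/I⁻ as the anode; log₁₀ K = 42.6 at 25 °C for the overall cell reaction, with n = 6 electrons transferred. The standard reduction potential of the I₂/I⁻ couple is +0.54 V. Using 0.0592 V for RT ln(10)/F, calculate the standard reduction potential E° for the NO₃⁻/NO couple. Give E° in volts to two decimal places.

+0.96 V

E°cell = (0.0592/n)·log K = (0.0592/6)(42.6) = +0.420 V.
Since NO₃⁻/NO is the cathode and I₂/I⁻ the anode, E°cell = E°(NO₃⁻/NO) − E°(I₂/I⁻).
So E°(NO₃⁻/NO) = E°cell + E°(I₂/I⁻) = +0.420 + (+0.54) = +0.96 V.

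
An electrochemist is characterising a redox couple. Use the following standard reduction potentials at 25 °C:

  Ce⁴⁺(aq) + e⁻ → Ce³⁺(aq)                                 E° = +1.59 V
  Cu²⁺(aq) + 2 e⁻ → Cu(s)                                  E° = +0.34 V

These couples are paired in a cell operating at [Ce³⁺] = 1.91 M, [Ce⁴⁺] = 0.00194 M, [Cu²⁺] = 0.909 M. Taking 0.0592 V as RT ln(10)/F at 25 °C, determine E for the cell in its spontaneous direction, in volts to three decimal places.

Ce⁴⁺/Ce³⁺ is the cathode (higher E°), Cu²⁺/Cu the anode: E°cell = +1.59 − (+0.34) = +1.25 V, n = 2.
Overall: 2 Ce⁴⁺(aq) + Cu(s) → 2 Ce³⁺(aq) + Cu²⁺(aq)
Q = [Ce³⁺]^2·[Cu²⁺] / ([Ce⁴⁺]^2); log Q = 5.945.
E = E° − (0.0592/n) log Q = +1.25 − (0.0592/2)(5.945) = +1.074 V.

+1.074 V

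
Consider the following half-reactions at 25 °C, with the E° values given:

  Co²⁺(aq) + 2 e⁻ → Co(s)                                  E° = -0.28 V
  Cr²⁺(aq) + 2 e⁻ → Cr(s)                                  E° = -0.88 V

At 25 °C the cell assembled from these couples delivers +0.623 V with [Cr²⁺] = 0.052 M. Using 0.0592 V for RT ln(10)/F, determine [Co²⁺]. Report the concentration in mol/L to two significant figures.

Co²⁺/Co is the cathode, Cr²⁺/Cr the anode: E°cell = +0.60 V, n = 2.
Overall reaction: Co²⁺(aq) + Cr(s) → Co(s) + Cr²⁺(aq); Q = [Cr²⁺]^1/[Co²⁺]^1.
From E = E° − (0.0592/n) log Q: log Q = (E° − E)·n/0.0592 = (+0.60 − (+0.623))·2/0.0592 = -0.7770.
So 1·log[Co²⁺] = 1·log(0.052) − log Q = -1.2840 − (-0.7770) = -0.5070; [Co²⁺] = 10^(-0.5070) ≈ 0.31 M.

0.31 M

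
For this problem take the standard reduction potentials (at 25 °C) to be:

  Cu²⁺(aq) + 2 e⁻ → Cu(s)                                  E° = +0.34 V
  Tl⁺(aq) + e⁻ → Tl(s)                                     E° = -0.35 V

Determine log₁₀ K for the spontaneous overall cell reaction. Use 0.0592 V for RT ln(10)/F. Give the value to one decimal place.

Cathode: Cu²⁺/Cu; anode: Tl⁺/Tl. E°cell = +0.69 V, n = 2.
log K = nE°cell / 0.0592 = (2)(+0.69) / 0.0592 = 23.3.

23.3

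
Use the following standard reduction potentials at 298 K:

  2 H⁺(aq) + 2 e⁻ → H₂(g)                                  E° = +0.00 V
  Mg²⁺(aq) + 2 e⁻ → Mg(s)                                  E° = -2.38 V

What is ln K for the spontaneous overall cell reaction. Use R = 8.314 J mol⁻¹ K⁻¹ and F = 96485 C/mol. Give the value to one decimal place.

185.4

Cathode: H⁺/H₂; anode: Mg²⁺/Mg. E°cell = (+0.00) − (-2.38) = +2.38 V, with n = 2.
ΔG° = −nFE° = −RT ln K, so ln K = nFE°/(RT) = (2)(96485)(+2.38) / ((8.314)(298)) = 185.370.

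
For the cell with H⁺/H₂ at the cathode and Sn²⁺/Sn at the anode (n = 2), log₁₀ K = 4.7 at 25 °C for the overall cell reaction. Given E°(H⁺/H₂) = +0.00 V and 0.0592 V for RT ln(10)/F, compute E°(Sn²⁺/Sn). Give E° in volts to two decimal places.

E°cell = (0.0592/n)·log K = (0.0592/2)(4.7) = +0.139 V.
Since H⁺/H₂ is the cathode and Sn²⁺/Sn the anode, E°cell = E°(H⁺/H₂) − E°(Sn²⁺/Sn).
So E°(Sn²⁺/Sn) = E°(H⁺/H₂) − E°cell = (+0.00) − (+0.139) = -0.14 V.

-0.14 V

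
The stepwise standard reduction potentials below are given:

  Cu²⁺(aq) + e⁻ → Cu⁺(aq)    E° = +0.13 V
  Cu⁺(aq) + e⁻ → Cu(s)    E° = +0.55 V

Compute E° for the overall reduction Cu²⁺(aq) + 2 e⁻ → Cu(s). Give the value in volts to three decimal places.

Since ΔG° = −nFE° is additive over sequential reductions, n₃E°₃ = n₁E°₁ + n₂E°₂.
E°₃ = (1×+0.13 + 1×+0.55) / 2 = (+0.680) / 2 = +0.340 V.

+0.340 V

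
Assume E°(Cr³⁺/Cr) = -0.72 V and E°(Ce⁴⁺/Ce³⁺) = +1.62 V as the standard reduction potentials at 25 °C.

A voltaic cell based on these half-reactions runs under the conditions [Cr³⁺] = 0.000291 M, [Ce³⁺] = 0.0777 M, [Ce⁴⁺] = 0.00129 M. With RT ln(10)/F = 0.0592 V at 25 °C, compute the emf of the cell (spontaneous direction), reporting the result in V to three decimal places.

Ce⁴⁺/Ce³⁺ is the cathode (higher E°), Cr³⁺/Cr the anode: E°cell = +1.62 − (-0.72) = +2.34 V, n = 3.
Overall: 3 Ce⁴⁺(aq) + Cr(s) → 3 Ce³⁺(aq) + Cr³⁺(aq)
Q = [Ce³⁺]^3·[Cr³⁺] / ([Ce⁴⁺]^3); log Q = 1.803.
E = E° − (0.0592/n) log Q = +2.34 − (0.0592/3)(1.803) = +2.304 V.

+2.304 V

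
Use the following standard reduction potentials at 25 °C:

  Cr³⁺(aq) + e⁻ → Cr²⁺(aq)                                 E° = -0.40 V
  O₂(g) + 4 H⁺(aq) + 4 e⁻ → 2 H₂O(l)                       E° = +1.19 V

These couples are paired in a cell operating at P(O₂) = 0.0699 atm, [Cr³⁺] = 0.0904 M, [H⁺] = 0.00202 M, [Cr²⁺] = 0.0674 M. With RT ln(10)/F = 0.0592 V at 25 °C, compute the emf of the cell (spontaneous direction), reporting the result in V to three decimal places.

O₂/H₂O is the cathode (higher E°), Cr³⁺/Cr²⁺ the anode: E°cell = +1.19 − (-0.40) = +1.59 V, n = 4.
Overall: O₂(g) + 4 H⁺(aq) + 4 Cr²⁺(aq) → 2 H₂O(l) + 4 Cr³⁺(aq)
Q = [Cr³⁺]^4 / (P(O₂)·[H⁺]^4·[Cr²⁺]^4); log Q = 12.444.
E = E° − (0.0592/n) log Q = +1.59 − (0.0592/4)(12.444) = +1.406 V.

+1.406 V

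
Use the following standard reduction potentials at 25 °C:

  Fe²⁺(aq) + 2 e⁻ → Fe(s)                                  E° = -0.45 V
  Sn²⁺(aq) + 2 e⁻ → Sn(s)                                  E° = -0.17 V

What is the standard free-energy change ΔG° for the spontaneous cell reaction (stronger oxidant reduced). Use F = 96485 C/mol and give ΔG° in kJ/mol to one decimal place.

Sn²⁺/Sn (E° = -0.17 V) is the cathode; Fe²⁺/Fe (E° = -0.45 V) is the anode, so E°cell = +0.28 V.
Balancing electrons gives n = 2 (lcm of 2 and 2).
ΔG° = −nFE° = −(2)(96485)(+0.28) = -54,032 J = -54.0 kJ/mol.

-54.0 kJ/mol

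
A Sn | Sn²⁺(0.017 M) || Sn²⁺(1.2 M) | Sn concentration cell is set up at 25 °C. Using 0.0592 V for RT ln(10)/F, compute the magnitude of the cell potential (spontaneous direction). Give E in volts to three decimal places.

For a concentration cell E°cell = 0. The 1.2 M side is the cathode (reduction is favoured where [Sn²⁺] is higher).
With n = 2, E = −(0.0592/2) log([Sn²⁺]ₐₙ/[Sn²⁺]꜀ₐₜ) = −(0.0592/2) log(0.017/1.2) = −(0.0592/2)(-1.849) = +0.055 V.

+0.055 V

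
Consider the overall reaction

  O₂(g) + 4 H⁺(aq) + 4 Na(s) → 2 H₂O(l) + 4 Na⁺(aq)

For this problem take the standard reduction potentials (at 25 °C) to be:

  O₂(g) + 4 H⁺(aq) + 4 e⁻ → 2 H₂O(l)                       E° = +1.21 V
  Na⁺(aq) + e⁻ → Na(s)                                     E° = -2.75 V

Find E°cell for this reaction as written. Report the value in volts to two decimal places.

+3.96 V

The O₂/H₂O couple has the higher reduction potential, so it is the cathode; Na⁺/Na is oxidised at the anode.
E°cell = E°(cathode) − E°(anode) = (+1.21) − (-2.75) = +3.96 V.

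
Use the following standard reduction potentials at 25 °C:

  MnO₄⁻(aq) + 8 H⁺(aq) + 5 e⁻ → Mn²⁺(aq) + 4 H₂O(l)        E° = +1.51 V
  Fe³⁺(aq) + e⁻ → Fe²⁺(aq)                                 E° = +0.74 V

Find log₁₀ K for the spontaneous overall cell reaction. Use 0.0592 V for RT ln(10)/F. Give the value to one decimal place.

Cathode: MnO₄⁻/Mn²⁺; anode: Fe³⁺/Fe²⁺. E°cell = +0.77 V, n = 5.
log K = nE°cell / 0.0592 = (5)(+0.77) / 0.0592 = 65.0.

65.0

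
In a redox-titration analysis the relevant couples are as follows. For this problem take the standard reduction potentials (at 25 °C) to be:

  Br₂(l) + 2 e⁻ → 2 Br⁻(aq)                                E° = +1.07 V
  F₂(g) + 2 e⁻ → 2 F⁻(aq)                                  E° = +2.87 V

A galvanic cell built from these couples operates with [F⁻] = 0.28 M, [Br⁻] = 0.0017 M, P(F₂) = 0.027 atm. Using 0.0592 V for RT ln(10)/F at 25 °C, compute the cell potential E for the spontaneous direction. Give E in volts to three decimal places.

F₂/F⁻ is the cathode (higher E°), Br₂/Br⁻ the anode: E°cell = +2.87 − (+1.07) = +1.80 V, n = 2.
Overall: F₂(g) + 2 Br⁻(aq) → 2 F⁻(aq) + Br₂(l)
Q = [F⁻]^2 / (P(F₂)·[Br⁻]^2); log Q = 6.002.
E = E° − (0.0592/n) log Q = +1.80 − (0.0592/2)(6.002) = +1.622 V.

+1.622 V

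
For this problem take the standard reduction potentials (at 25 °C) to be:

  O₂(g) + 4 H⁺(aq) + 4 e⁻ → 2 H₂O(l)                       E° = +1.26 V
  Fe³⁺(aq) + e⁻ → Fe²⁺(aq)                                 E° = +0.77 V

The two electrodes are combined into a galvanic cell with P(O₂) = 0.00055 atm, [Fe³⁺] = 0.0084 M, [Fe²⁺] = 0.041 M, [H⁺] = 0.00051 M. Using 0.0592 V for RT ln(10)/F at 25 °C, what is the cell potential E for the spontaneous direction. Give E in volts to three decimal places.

O₂/H₂O is the cathode (higher E°), Fe³⁺/Fe²⁺ the anode: E°cell = +1.26 − (+0.77) = +0.49 V, n = 4.
Overall: O₂(g) + 4 H⁺(aq) + 4 Fe²⁺(aq) → 2 H₂O(l) + 4 Fe³⁺(aq)
Q = [Fe³⁺]^4 / (P(O₂)·[H⁺]^4·[Fe²⁺]^4); log Q = 13.675.
E = E° − (0.0592/n) log Q = +0.49 − (0.0592/4)(13.675) = +0.288 V.

+0.288 V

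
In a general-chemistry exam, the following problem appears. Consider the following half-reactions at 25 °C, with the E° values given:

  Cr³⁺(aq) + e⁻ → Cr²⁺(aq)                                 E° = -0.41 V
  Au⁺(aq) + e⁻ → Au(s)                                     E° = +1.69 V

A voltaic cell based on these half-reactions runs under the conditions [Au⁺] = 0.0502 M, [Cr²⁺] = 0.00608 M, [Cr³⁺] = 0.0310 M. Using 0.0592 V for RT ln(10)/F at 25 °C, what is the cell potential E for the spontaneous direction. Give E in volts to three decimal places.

Au⁺/Au is the cathode (higher E°), Cr³⁺/Cr²⁺ the anode: E°cell = +1.69 − (-0.41) = +2.10 V, n = 1.
Overall: Au⁺(aq) + Cr²⁺(aq) → Au(s) + Cr³⁺(aq)
Q = [Cr³⁺] / ([Au⁺]·[Cr²⁺]); log Q = 2.007.
E = E° − (0.0592/n) log Q = +2.10 − (0.0592/1)(2.007) = +1.981 V.

+1.981 V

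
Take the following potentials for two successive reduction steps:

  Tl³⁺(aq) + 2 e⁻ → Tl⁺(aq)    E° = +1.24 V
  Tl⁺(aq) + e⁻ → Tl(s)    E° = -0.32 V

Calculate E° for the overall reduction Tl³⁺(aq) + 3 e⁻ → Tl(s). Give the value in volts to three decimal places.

Standard free energies of sequential steps add: ΔG°₃ = ΔG°₁ + ΔG°₂, so n₃E°₃ = n₁E°₁ + n₂E°₂.
E°₃ = (2×+1.24 + 1×-0.32) / 3 = (+2.160) / 3 = +0.720 V.

+0.720 V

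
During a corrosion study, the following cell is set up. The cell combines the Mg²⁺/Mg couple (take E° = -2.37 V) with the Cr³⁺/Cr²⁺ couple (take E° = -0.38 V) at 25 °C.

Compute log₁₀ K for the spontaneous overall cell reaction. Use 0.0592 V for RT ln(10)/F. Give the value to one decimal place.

67.2

Cathode: Cr³⁺/Cr²⁺; anode: Mg²⁺/Mg. E°cell = +1.99 V, n = 2.
log K = nE°cell / 0.0592 = (2)(+1.99) / 0.0592 = 67.2.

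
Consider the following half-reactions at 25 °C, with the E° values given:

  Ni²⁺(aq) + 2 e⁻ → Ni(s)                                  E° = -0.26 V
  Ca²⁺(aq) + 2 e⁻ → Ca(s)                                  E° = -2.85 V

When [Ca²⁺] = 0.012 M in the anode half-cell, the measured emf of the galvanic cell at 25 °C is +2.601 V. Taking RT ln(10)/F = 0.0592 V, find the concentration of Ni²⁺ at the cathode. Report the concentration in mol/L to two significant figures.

Ni²⁺/Ni is the cathode, Ca²⁺/Ca the anode: E°cell = +2.59 V, n = 2.
Overall reaction: Ni²⁺(aq) + Ca(s) → Ni(s) + Ca²⁺(aq); Q = [Ca²⁺]^1/[Ni²⁺]^1.
From E = E° − (0.0592/n) log Q: log Q = (E° − E)·n/0.0592 = (+2.59 − (+2.601))·2/0.0592 = -0.3716.
So 1·log[Ni²⁺] = 1·log(0.012) − log Q = -1.9208 − (-0.3716) = -1.5492; [Ni²⁺] = 10^(-1.5492) ≈ 0.028 M.

0.028 M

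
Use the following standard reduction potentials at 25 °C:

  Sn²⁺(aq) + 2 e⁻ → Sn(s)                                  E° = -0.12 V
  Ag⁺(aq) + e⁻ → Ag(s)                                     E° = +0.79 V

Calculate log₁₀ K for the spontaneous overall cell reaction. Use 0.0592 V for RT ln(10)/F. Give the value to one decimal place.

Cathode: Ag⁺/Ag; anode: Sn²⁺/Sn. E°cell = +0.91 V, n = 2.
log K = nE°cell / 0.0592 = (2)(+0.91) / 0.0592 = 30.7.

30.7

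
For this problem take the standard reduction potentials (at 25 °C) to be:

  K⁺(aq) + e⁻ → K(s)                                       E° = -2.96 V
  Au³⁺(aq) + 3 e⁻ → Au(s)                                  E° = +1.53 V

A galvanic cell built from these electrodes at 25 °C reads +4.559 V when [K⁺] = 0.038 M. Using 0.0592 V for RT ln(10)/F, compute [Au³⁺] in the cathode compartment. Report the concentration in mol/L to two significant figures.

0.17 M

Au³⁺/Au is the cathode, K⁺/K the anode: E°cell = +4.49 V, n = 3.
Overall reaction: Au³⁺(aq) + 3 K(s) → Au(s) + 3 K⁺(aq); Q = [K⁺]^3/[Au³⁺]^1.
From E = E° − (0.0592/n) log Q: log Q = (E° − E)·n/0.0592 = (+4.49 − (+4.559))·3/0.0592 = -3.4966.
So 1·log[Au³⁺] = 3·log(0.038) − log Q = -4.2606 − (-3.4966) = -0.7640; [Au³⁺] = 10^(-0.7640) ≈ 0.17 M.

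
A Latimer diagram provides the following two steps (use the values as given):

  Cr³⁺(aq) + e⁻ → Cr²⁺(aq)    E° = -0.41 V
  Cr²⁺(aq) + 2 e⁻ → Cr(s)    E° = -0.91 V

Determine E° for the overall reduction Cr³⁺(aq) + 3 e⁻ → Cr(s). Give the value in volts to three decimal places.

-0.743 V

Standard free energies of sequential steps add: ΔG°₃ = ΔG°₁ + ΔG°₂, so n₃E°₃ = n₁E°₁ + n₂E°₂.
E°₃ = (1×-0.41 + 2×-0.91) / 3 = (-2.230) / 3 = -0.743 V.
E° values themselves are not directly additive — weighting by electron count is essential.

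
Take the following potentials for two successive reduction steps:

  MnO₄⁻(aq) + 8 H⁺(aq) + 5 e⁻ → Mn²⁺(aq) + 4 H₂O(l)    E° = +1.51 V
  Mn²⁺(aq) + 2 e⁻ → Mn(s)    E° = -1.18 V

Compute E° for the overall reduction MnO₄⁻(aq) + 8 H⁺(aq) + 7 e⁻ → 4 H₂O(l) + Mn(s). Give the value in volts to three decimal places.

+0.741 V

Standard free energies of sequential steps add: ΔG°₃ = ΔG°₁ + ΔG°₂, so n₃E°₃ = n₁E°₁ + n₂E°₂.
E°₃ = (5×+1.51 + 2×-1.18) / 7 = (+5.190) / 7 = +0.741 V.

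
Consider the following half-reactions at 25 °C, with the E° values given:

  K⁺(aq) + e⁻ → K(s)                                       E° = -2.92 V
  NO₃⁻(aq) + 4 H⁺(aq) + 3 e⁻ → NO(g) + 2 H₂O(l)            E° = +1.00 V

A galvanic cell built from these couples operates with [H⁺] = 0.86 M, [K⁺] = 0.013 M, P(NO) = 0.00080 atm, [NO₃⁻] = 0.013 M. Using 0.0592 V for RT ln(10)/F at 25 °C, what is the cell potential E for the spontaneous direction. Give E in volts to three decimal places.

NO₃⁻/NO is the cathode (higher E°), K⁺/K the anode: E°cell = +1.00 − (-2.92) = +3.92 V, n = 3.
Overall: NO₃⁻(aq) + 4 H⁺(aq) + 3 K(s) → NO(g) + 2 H₂O(l) + 3 K⁺(aq)
Q = P(NO)·[K⁺]^3 / ([NO₃⁻]·[H⁺]^4); log Q = -6.607.
E = E° − (0.0592/n) log Q = +3.92 − (0.0592/3)(-6.607) = +4.050 V.

+4.050 V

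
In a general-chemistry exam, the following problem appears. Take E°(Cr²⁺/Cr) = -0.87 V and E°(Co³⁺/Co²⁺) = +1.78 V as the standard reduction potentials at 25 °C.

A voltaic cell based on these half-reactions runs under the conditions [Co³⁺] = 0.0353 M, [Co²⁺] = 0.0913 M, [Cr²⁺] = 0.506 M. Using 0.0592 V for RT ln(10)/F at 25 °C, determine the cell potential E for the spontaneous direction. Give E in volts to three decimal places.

Co³⁺/Co²⁺ is the cathode (higher E°), Cr²⁺/Cr the anode: E°cell = +1.78 − (-0.87) = +2.65 V, n = 2.
Overall: 2 Co³⁺(aq) + Cr(s) → 2 Co²⁺(aq) + Cr²⁺(aq)
Q = [Co²⁺]^2·[Cr²⁺] / ([Co³⁺]^2); log Q = 0.530.
E = E° − (0.0592/n) log Q = +2.65 − (0.0592/2)(0.530) = +2.634 V.

+2.634 V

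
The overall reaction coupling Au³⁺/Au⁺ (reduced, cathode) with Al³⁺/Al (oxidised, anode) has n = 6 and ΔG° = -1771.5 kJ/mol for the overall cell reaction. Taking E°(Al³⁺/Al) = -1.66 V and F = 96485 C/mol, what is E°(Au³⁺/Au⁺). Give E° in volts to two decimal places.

E°cell = −ΔG°/(nF) = −(-1771.5×10³)/((6)(96485)) = +3.060 V.
Since Au³⁺/Au⁺ is the cathode and Al³⁺/Al the anode, E°cell = E°(Au³⁺/Au⁺) − E°(Al³⁺/Al).
So E°(Au³⁺/Au⁺) = E°cell + E°(Al³⁺/Al) = +3.060 + (-1.66) = +1.40 V.

+1.40 V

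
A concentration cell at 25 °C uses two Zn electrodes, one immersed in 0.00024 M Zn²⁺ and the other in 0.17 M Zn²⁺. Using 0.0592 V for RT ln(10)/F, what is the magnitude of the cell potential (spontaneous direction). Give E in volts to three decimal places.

For a concentration cell E°cell = 0. The 0.17 M side is the cathode (reduction is favoured where [Zn²⁺] is higher).
With n = 2, E = −(0.0592/2) log([Zn²⁺]ₐₙ/[Zn²⁺]꜀ₐₜ) = −(0.0592/2) log(0.00024/0.17) = −(0.0592/2)(-2.850) = +0.084 V.

+0.084 V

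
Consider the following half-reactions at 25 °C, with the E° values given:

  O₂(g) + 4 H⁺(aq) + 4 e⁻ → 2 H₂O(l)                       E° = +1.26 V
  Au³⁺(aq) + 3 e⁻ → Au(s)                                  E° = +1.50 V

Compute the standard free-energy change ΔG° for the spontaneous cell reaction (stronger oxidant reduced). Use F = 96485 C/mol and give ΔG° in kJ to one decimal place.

-277.9 kJ

Au³⁺/Au (E° = +1.50 V) is the cathode; O₂/H₂O (E° = +1.26 V) is the anode, so E°cell = +0.24 V.
Balancing electrons gives n = 12 (lcm of 3 and 4).
ΔG° = −nFE° = −(12)(96485)(+0.24) = -277,877 J = -277.9 kJ.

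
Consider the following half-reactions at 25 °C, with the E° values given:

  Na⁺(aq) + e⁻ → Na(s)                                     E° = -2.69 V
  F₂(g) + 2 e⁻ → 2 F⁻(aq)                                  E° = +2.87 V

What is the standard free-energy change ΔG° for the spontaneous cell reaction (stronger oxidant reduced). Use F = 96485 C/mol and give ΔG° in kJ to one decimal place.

-1072.9 kJ

F₂/F⁻ (E° = +2.87 V) is the cathode; Na⁺/Na (E° = -2.69 V) is the anode, so E°cell = +5.56 V.
Balancing electrons gives n = 2 (lcm of 2 and 1).
ΔG° = −nFE° = −(2)(96485)(+5.56) = -1,072,913 J = -1072.9 kJ.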